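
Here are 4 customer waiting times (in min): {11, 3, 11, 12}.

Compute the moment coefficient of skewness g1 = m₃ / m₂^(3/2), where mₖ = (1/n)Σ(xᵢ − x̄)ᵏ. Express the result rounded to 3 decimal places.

x̄ = (11 + 3 + 11 + 12) / 4 = 9.2500
deviations (xᵢ − x̄): 1.7500, -6.2500, 1.7500, 2.7500
Σ(xᵢ − x̄)² = 52.7500 ⇒ m₂ = 52.7500/4 = 13.18750
Σ(xᵢ − x̄)³ = -212.6250 ⇒ m₃ = -212.6250/4 = -53.15625
m₂^(3/2) = 13.18750^(1.5) = 47.88988
g1 = m₃ / m₂^(3/2) = -53.15625 / 47.88988 ≈ -1.110

-1.110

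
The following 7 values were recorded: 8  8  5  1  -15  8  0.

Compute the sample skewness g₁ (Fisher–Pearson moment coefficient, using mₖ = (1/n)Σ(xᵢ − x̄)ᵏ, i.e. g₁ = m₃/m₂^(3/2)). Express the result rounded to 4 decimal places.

-1.4052

x̄ = (8 + 8 + 5 + 1 - 15 + 8 + 0) / 7 = 2.1429
deviations (xᵢ − x̄): 5.8571, 5.8571, 2.8571, -1.1429, -17.1429, 5.8571, -2.1429
Σ(xᵢ − x̄)² = 410.8571 ⇒ m₂ = 410.8571/7 = 58.69388
Σ(xᵢ − x̄)³ = -4423.1020 ⇒ m₃ = -4423.1020/7 = -631.87172
m₂^(3/2) = 58.69388^(1.5) = 449.66512
g₁ = m₃ / m₂^(3/2) = -631.87172 / 449.66512 ≈ -1.4052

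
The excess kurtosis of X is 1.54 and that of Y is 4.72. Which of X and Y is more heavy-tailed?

Higher excess kurtosis ⇒ heavier tails relative to the normal distribution.
1.54 vs 4.72: the larger is 4.72, so Y has heavier tails.

Y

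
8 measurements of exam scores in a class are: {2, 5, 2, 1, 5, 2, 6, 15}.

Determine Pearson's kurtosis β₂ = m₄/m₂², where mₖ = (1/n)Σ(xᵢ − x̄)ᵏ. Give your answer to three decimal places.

x̄ = 4.7500
Σ(xᵢ − x̄)² = 143.5000 ⇒ m₂ = 17.93750
Σ(xᵢ − x̄)⁴ = 11409.9063 ⇒ m₄ = 1426.23828
m₂² = 321.75391
β₂ = m₄/m₂² = 1426.23828 / 321.75391 ≈ 4.433

4.433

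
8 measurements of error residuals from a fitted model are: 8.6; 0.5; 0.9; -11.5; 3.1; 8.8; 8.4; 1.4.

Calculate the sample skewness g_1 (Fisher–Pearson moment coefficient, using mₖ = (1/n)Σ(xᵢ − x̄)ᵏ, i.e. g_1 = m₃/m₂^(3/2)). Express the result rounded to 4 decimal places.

x̄ = (8.6 + 0.5 + 0.9 - 11.5 + 3.1 + 8.8 + 8.4 + 1.4) / 8 = 2.5250
deviations (xᵢ − x̄): 6.0750, -2.0250, -1.6250, -14.0250, 0.5750, 6.2750, 5.8750, -1.1250
Σ(xᵢ − x̄)² = 315.8350 ⇒ m₂ = 315.8350/8 = 39.47937
Σ(xᵢ − x̄)³ = -2098.4918 ⇒ m₃ = -2098.4918/8 = -262.31147
m₂^(3/2) = 39.47937^(1.5) = 248.05924
g_1 = m₃ / m₂^(3/2) = -262.31147 / 248.05924 ≈ -1.0575

-1.0575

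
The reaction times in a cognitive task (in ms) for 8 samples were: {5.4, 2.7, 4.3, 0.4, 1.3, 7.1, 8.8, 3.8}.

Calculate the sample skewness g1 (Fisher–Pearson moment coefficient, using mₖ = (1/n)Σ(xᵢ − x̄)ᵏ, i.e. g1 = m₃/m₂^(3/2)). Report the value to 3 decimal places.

0.245

x̄ = (5.4 + 2.7 + 4.3 + 0.4 + 1.3 + 7.1 + 8.8 + 3.8) / 8 = 4.2250
deviations (xᵢ − x̄): 1.1750, -1.5250, 0.0750, -3.8250, -2.9250, 2.8750, 4.5750, -0.4250
Σ(xᵢ − x̄)² = 56.2750 ⇒ m₂ = 56.2750/8 = 7.03438
Σ(xᵢ − x̄)³ = 36.5333 ⇒ m₃ = 36.5333/8 = 4.56666
m₂^(3/2) = 7.03438^(1.5) = 18.65685
g1 = m₃ / m₂^(3/2) = 4.56666 / 18.65685 ≈ 0.245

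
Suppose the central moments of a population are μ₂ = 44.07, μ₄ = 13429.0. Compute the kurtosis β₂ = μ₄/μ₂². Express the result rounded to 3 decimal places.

μ₂² = 44.07² = 1942.16490
μ₄/μ₂² = 13429.0 / 1942.16490 = 6.91445
β₂ ≈ 6.914

6.914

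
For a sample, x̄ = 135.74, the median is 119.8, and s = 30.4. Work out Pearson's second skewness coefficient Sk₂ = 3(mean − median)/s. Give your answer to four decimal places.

1.5730

Sk₂ = 3(135.74 − 119.8) / 30.4 = 3 × 15.9400 / 30.4
    = 47.8200 / 30.4 ≈ 1.5730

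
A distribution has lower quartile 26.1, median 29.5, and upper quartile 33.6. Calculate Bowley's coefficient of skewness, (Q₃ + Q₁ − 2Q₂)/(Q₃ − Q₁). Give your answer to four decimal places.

numerator: Q₃ + Q₁ − 2Q₂ = 33.6 + 26.1 − 2×29.5 = 0.7000
denominator: Q₃ − Q₁ = 33.6 − 26.1 = 7.5000
Bowley skewness = 0.7000 / 7.5000 ≈ 0.0933

0.0933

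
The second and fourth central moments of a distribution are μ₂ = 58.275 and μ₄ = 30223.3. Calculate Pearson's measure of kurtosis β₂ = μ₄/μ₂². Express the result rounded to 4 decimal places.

μ₂² = 58.275² = 3395.97563
μ₄/μ₂² = 30223.3 / 3395.97563 = 8.89974
β₂ ≈ 8.8997

8.8997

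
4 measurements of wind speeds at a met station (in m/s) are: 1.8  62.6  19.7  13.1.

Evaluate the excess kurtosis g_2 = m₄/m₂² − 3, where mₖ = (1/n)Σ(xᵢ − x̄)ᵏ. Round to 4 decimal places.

-0.8419

x̄ = 24.3000
Σ(xᵢ − x̄)² = 2119.7400 ⇒ m₂ = 529.93500
Σ(xᵢ − x̄)⁴ = 2424238.2738 ⇒ m₄ = 606059.56845
m₂² = 280831.10422
g_2 = m₄/m₂² − 3 = 2.15809 − 3 ≈ -0.8419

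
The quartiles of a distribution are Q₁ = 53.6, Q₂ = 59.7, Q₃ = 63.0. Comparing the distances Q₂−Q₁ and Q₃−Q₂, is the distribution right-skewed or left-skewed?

Q₂ − Q₁ = 6.1;  Q₃ − Q₂ = 3.3
Q₂ − Q₁ > Q₃ − Q₂ ⇒ the lower half is more spread out ⇒ left-skewed.

left-skewed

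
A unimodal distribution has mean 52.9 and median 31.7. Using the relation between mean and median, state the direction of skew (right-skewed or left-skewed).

right-skewed

mean − median = 52.9 − 31.7 = 21.2
mean > median ⇒ the longer tail is on the right ⇒ right-skewed (positively skewed).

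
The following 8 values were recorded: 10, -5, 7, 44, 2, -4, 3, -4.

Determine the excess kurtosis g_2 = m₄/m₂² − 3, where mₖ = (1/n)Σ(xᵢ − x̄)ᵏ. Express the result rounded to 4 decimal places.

1.9068

x̄ = 6.6250
Σ(xᵢ − x̄)² = 1803.8750 ⇒ m₂ = 225.48438
Σ(xᵢ − x̄)⁴ = 1995814.9941 ⇒ m₄ = 249476.87427
m₂² = 50843.20337
g_2 = m₄/m₂² − 3 = 4.90679 − 3 ≈ 1.9068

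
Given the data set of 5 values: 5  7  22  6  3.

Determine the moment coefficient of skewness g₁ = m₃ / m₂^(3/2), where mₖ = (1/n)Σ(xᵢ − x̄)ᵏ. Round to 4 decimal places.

x̄ = (5 + 7 + 22 + 6 + 3) / 5 = 8.6000
deviations (xᵢ − x̄): -3.6000, -1.6000, 13.4000, -2.6000, -5.6000
Σ(xᵢ − x̄)² = 233.2000 ⇒ m₂ = 233.2000/5 = 46.64000
Σ(xᵢ − x̄)³ = 2162.1600 ⇒ m₃ = 2162.1600/5 = 432.43200
m₂^(3/2) = 46.64000^(1.5) = 318.52081
g₁ = m₃ / m₂^(3/2) = 432.43200 / 318.52081 ≈ 1.3576

1.3576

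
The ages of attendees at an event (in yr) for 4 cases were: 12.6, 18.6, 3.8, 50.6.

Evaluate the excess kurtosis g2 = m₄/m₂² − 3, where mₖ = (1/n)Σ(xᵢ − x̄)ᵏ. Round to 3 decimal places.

x̄ = 21.4000
Σ(xᵢ − x̄)² = 1247.6800 ⇒ m₂ = 311.92000
Σ(xᵢ − x̄)⁴ = 829004.6464 ⇒ m₄ = 207251.16160
m₂² = 97294.08640
g2 = m₄/m₂² − 3 = 2.13015 − 3 ≈ -0.870

-0.870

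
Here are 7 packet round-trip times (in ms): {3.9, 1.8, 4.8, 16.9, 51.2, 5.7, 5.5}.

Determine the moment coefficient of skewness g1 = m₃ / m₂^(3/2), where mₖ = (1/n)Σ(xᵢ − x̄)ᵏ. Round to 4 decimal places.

1.7569

x̄ = (3.9 + 1.8 + 4.8 + 16.9 + 51.2 + 5.7 + 5.5) / 7 = 12.8286
deviations (xᵢ − x̄): -8.9286, -11.0286, -8.0286, 4.0714, 38.3714, -7.1286, -7.3286
Σ(xᵢ − x̄)² = 1859.2743 ⇒ m₂ = 1859.2743/7 = 265.61061
Σ(xᵢ − x̄)³ = 53237.7615 ⇒ m₃ = 53237.7615/7 = 7605.39450
m₂^(3/2) = 265.61061^(1.5) = 4328.80611
g1 = m₃ / m₂^(3/2) = 7605.39450 / 4328.80611 ≈ 1.7569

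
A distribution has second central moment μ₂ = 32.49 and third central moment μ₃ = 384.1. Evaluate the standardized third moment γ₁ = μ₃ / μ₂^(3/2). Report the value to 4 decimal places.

2.0741

σ = √μ₂ = √32.49 = 5.70000
σ³ = μ₂^(3/2) = 185.19300
γ₁ = μ₃/σ³ = 384.1 / 185.19300 ≈ 2.0741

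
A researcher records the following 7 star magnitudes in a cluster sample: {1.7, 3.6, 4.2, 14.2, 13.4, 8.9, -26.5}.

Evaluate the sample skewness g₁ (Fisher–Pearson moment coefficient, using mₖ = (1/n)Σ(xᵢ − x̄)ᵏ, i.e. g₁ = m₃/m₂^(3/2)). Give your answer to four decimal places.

x̄ = (1.7 + 3.6 + 4.2 + 14.2 + 13.4 + 8.9 - 26.5) / 7 = 2.7857
deviations (xᵢ − x̄): -1.0857, 0.8143, 1.4143, 11.4143, 10.6143, 6.1143, -29.2857
Σ(xᵢ − x̄)² = 1141.8286 ⇒ m₂ = 1141.8286/7 = 163.11837
Σ(xᵢ − x̄)³ = -22203.3555 ⇒ m₃ = -22203.3555/7 = -3171.90792
m₂^(3/2) = 163.11837^(1.5) = 2083.31192
g₁ = m₃ / m₂^(3/2) = -3171.90792 / 2083.31192 ≈ -1.5225

-1.5225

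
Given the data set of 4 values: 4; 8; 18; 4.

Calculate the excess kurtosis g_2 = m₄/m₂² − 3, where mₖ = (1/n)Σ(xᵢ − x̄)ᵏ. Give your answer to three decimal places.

x̄ = 8.5000
Σ(xᵢ − x̄)² = 131.0000 ⇒ m₂ = 32.75000
Σ(xᵢ − x̄)⁴ = 8965.2500 ⇒ m₄ = 2241.31250
m₂² = 1072.56250
g_2 = m₄/m₂² − 3 = 2.08968 − 3 ≈ -0.910

-0.910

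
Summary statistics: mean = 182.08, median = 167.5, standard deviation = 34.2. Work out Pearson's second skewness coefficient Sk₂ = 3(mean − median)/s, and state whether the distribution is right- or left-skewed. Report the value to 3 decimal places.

Sk₂ = 3(182.08 − 167.5) / 34.2 = 3 × 14.5800 / 34.2
    = 43.7400 / 34.2 ≈ 1.279
Sk₂ > 0 ⇒ mean > median ⇒ right-skewed (positive skew).

1.279, right-skewed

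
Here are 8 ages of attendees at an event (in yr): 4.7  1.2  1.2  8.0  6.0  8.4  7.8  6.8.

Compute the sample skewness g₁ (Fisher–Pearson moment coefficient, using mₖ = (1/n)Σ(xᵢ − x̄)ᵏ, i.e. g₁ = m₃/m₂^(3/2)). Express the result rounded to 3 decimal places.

x̄ = (4.7 + 1.2 + 1.2 + 8.0 + 6.0 + 8.4 + 7.8 + 6.8) / 8 = 5.5125
deviations (xᵢ − x̄): -0.8125, -4.3125, -4.3125, 2.4875, 0.4875, 2.8875, 2.2875, 1.2875
Σ(xᵢ − x̄)² = 59.5088 ⇒ m₂ = 59.5088/8 = 7.43859
Σ(xᵢ − x̄)³ = -107.2546 ⇒ m₃ = -107.2546/8 = -13.40682
m₂^(3/2) = 7.43859^(1.5) = 20.28786
g₁ = m₃ / m₂^(3/2) = -13.40682 / 20.28786 ≈ -0.661

-0.661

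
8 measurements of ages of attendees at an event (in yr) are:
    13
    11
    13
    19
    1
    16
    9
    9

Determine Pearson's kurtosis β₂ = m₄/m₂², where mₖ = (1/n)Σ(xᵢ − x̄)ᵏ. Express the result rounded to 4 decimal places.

x̄ = 11.3750
Σ(xᵢ − x̄)² = 203.8750 ⇒ m₂ = 25.48438
Σ(xᵢ − x̄)⁴ = 15501.9941 ⇒ m₄ = 1937.74927
m₂² = 649.45337
β₂ = m₄/m₂² = 1937.74927 / 649.45337 ≈ 2.9837

2.9837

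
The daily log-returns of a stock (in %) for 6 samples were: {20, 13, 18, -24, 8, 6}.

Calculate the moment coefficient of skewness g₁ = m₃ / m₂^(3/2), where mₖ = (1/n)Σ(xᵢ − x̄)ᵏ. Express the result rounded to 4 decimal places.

-1.3448

x̄ = (20 + 13 + 18 - 24 + 8 + 6) / 6 = 6.8333
deviations (xᵢ − x̄): 13.1667, 6.1667, 11.1667, -30.8333, 1.1667, -0.8333
Σ(xᵢ − x̄)² = 1288.8333 ⇒ m₂ = 1288.8333/6 = 214.80556
Σ(xᵢ − x̄)³ = -25402.5556 ⇒ m₃ = -25402.5556/6 = -4233.75926
m₂^(3/2) = 214.80556^(1.5) = 3148.24313
g₁ = m₃ / m₂^(3/2) = -4233.75926 / 3148.24313 ≈ -1.3448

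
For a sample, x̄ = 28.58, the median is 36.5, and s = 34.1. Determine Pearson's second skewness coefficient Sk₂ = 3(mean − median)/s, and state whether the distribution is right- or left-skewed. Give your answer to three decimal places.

Sk₂ = 3(28.58 − 36.5) / 34.1 = 3 × -7.9200 / 34.1
    = -23.7600 / 34.1 ≈ -0.697
Sk₂ < 0 ⇒ mean < median ⇒ left-skewed (negative skew).

-0.697, left-skewed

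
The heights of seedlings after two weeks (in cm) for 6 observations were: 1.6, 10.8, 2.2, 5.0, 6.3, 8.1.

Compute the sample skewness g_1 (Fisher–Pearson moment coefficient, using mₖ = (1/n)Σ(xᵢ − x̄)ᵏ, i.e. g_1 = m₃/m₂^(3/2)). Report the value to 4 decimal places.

x̄ = (1.6 + 10.8 + 2.2 + 5.0 + 6.3 + 8.1) / 6 = 5.6667
deviations (xᵢ − x̄): -4.0667, 5.1333, -3.4667, -0.6667, 0.6333, 2.4333
Σ(xᵢ − x̄)² = 61.6733 ⇒ m₂ = 61.6733/6 = 10.27889
Σ(xᵢ − x̄)³ = 40.7196 ⇒ m₃ = 40.7196/6 = 6.78659
m₂^(3/2) = 10.27889^(1.5) = 32.95484
g_1 = m₃ / m₂^(3/2) = 6.78659 / 32.95484 ≈ 0.2059

0.2059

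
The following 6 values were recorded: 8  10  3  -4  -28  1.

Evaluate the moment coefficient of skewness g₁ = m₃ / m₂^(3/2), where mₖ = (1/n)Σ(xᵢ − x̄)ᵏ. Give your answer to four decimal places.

x̄ = (8 + 10 + 3 - 4 - 28 + 1) / 6 = -1.6667
deviations (xᵢ − x̄): 9.6667, 11.6667, 4.6667, -2.3333, -26.3333, 2.6667
Σ(xᵢ − x̄)² = 957.3333 ⇒ m₂ = 957.3333/6 = 159.55556
Σ(xᵢ − x̄)³ = -15661.5556 ⇒ m₃ = -15661.5556/6 = -2610.25926
m₂^(3/2) = 159.55556^(1.5) = 2015.43082
g₁ = m₃ / m₂^(3/2) = -2610.25926 / 2015.43082 ≈ -1.2951

-1.2951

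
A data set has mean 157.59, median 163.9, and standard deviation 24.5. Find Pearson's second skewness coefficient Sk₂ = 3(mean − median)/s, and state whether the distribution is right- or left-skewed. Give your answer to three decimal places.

Sk₂ = 3(157.59 − 163.9) / 24.5 = 3 × -6.3100 / 24.5
    = -18.9300 / 24.5 ≈ -0.773
Sk₂ < 0 ⇒ mean < median ⇒ left-skewed (negative skew).

-0.773, left-skewed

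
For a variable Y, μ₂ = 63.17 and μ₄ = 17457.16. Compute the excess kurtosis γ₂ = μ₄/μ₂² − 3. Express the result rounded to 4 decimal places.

1.3747

μ₂² = 63.17² = 3990.44890
μ₄/μ₂² = 17457.16 / 3990.44890 = 4.37474
γ₂ = 4.37474 − 3 ≈ 1.3747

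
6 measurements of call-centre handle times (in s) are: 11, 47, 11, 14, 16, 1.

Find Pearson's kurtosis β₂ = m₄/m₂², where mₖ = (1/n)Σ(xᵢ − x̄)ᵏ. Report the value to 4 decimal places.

x̄ = 16.6667
Σ(xᵢ − x̄)² = 1237.3333 ⇒ m₂ = 206.22222
Σ(xᵢ − x̄)⁴ = 908960.4444 ⇒ m₄ = 151493.40741
m₂² = 42527.60494
β₂ = m₄/m₂² = 151493.40741 / 42527.60494 ≈ 3.5622

3.5622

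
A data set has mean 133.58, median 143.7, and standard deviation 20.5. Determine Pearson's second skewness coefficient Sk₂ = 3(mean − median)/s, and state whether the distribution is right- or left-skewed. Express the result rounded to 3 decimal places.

-1.481, left-skewed

Sk₂ = 3(133.58 − 143.7) / 20.5 = 3 × -10.1200 / 20.5
    = -30.3600 / 20.5 ≈ -1.481
Sk₂ < 0 ⇒ mean < median ⇒ left-skewed (negative skew).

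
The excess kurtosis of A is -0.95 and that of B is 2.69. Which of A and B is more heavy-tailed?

Higher excess kurtosis ⇒ heavier tails relative to the normal distribution.
-0.95 vs 2.69: the larger is 2.69, so B has heavier tails. (B is leptokurtic — heavier-than-normal tails; the other is platykurtic.)

B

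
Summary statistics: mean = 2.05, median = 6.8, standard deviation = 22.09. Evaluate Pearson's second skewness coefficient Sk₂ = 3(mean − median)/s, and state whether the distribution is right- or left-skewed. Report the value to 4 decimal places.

Sk₂ = 3(2.05 − 6.8) / 22.09 = 3 × -4.7500 / 22.09
    = -14.2500 / 22.09 ≈ -0.6451
Sk₂ < 0 ⇒ mean < median ⇒ left-skewed (negative skew).

-0.6451, left-skewed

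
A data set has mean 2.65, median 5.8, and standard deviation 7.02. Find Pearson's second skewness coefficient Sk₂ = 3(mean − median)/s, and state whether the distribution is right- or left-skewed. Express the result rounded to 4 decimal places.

-1.3462, left-skewed

Sk₂ = 3(2.65 − 5.8) / 7.02 = 3 × -3.1500 / 7.02
    = -9.4500 / 7.02 ≈ -1.3462
Sk₂ < 0 ⇒ mean < median ⇒ left-skewed (negative skew).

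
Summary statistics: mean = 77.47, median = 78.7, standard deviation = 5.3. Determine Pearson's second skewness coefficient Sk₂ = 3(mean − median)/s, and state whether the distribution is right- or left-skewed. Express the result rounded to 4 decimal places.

-0.6962, left-skewed

Sk₂ = 3(77.47 − 78.7) / 5.3 = 3 × -1.2300 / 5.3
    = -3.6900 / 5.3 ≈ -0.6962
Sk₂ < 0 ⇒ mean < median ⇒ left-skewed (negative skew).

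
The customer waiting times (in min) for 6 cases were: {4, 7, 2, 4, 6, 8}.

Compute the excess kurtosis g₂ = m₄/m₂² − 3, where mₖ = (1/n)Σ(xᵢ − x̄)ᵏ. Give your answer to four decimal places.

-1.2440

x̄ = 5.1667
Σ(xᵢ − x̄)² = 24.8333 ⇒ m₂ = 4.13889
Σ(xᵢ − x̄)⁴ = 180.4861 ⇒ m₄ = 30.08102
m₂² = 17.13040
g₂ = m₄/m₂² − 3 = 1.75600 − 3 ≈ -1.2440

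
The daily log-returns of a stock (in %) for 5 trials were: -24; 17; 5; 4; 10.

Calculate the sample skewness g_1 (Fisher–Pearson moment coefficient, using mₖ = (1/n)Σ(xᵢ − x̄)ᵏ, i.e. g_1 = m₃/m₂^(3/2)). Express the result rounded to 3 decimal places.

-1.085

x̄ = (-24 + 17 + 5 + 4 + 10) / 5 = 2.4000
deviations (xᵢ − x̄): -26.4000, 14.6000, 2.6000, 1.6000, 7.6000
Σ(xᵢ − x̄)² = 977.2000 ⇒ m₂ = 977.2000/5 = 195.44000
Σ(xᵢ − x̄)³ = -14826.9600 ⇒ m₃ = -14826.9600/5 = -2965.39200
m₂^(3/2) = 195.44000^(1.5) = 2732.24840
g_1 = m₃ / m₂^(3/2) = -2965.39200 / 2732.24840 ≈ -1.085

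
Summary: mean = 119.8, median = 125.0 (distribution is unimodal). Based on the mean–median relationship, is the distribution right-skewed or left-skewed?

left-skewed

mean − median = 119.8 − 125.0 = -5.2
mean < median ⇒ the longer tail is on the left ⇒ left-skewed (negatively skewed).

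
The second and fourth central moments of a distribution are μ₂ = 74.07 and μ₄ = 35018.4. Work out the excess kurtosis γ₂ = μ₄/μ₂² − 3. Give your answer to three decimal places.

3.383

μ₂² = 74.07² = 5486.36490
μ₄/μ₂² = 35018.4 / 5486.36490 = 6.38281
γ₂ = 6.38281 − 3 ≈ 3.383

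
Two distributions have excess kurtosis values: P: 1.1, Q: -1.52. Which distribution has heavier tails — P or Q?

P

Higher excess kurtosis ⇒ heavier tails relative to the normal distribution.
1.1 vs -1.52: the larger is 1.1, so P has heavier tails. (P is leptokurtic — heavier-than-normal tails; the other is platykurtic.)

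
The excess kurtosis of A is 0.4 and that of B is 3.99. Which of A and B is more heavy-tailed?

B

Higher excess kurtosis ⇒ heavier tails relative to the normal distribution.
0.4 vs 3.99: the larger is 3.99, so B has heavier tails.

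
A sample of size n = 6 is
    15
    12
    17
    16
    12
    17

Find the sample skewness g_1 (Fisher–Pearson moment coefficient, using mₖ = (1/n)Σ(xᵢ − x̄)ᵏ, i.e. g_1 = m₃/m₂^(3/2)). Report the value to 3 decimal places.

-0.415

x̄ = (15 + 12 + 17 + 16 + 12 + 17) / 6 = 14.8333
deviations (xᵢ − x̄): 0.1667, -2.8333, 2.1667, 1.1667, -2.8333, 2.1667
Σ(xᵢ − x̄)² = 26.8333 ⇒ m₂ = 26.8333/6 = 4.47222
Σ(xᵢ − x̄)³ = -23.5556 ⇒ m₃ = -23.5556/6 = -3.92593
m₂^(3/2) = 4.47222^(1.5) = 9.45769
g_1 = m₃ / m₂^(3/2) = -3.92593 / 9.45769 ≈ -0.415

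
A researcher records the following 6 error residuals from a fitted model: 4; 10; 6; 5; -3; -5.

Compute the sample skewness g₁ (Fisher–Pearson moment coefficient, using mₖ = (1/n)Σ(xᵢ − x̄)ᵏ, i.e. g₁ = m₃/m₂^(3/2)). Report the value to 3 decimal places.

x̄ = (4 + 10 + 6 + 5 - 3 - 5) / 6 = 2.8333
deviations (xᵢ − x̄): 1.1667, 7.1667, 3.1667, 2.1667, -5.8333, -7.8333
Σ(xᵢ − x̄)² = 162.8333 ⇒ m₂ = 162.8333/6 = 27.13889
Σ(xᵢ − x̄)³ = -267.5556 ⇒ m₃ = -267.5556/6 = -44.59259
m₂^(3/2) = 27.13889^(1.5) = 141.38004
g₁ = m₃ / m₂^(3/2) = -44.59259 / 141.38004 ≈ -0.315

-0.315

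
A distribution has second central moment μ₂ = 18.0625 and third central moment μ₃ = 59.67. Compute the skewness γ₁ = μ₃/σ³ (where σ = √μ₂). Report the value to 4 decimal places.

0.7773

σ = √μ₂ = √18.0625 = 4.25000
σ³ = μ₂^(3/2) = 76.76563
γ₁ = μ₃/σ³ = 59.67 / 76.76563 ≈ 0.7773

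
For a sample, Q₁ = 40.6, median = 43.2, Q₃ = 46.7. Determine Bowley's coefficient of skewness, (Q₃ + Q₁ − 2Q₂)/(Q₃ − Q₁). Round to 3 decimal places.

0.148

numerator: Q₃ + Q₁ − 2Q₂ = 46.7 + 40.6 − 2×43.2 = 0.9000
denominator: Q₃ − Q₁ = 46.7 − 40.6 = 6.1000
Bowley skewness = 0.9000 / 6.1000 ≈ 0.148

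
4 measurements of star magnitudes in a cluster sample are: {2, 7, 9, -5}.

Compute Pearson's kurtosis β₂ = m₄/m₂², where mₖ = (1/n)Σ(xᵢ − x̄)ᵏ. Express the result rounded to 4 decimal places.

1.7390

x̄ = 3.2500
Σ(xᵢ − x̄)² = 116.7500 ⇒ m₂ = 29.18750
Σ(xᵢ − x̄)⁴ = 5925.8281 ⇒ m₄ = 1481.45703
m₂² = 851.91016
β₂ = m₄/m₂² = 1481.45703 / 851.91016 ≈ 1.7390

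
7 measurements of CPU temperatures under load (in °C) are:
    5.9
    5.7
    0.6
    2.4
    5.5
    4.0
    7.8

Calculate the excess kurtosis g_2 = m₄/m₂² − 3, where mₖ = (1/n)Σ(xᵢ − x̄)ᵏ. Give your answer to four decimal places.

x̄ = 4.5571
Σ(xᵢ − x̄)² = 35.1371 ⇒ m₂ = 5.01959
Σ(xᵢ − x̄)⁴ = 383.2897 ⇒ m₄ = 54.75567
m₂² = 25.19630
g_2 = m₄/m₂² − 3 = 2.17316 − 3 ≈ -0.8268

-0.8268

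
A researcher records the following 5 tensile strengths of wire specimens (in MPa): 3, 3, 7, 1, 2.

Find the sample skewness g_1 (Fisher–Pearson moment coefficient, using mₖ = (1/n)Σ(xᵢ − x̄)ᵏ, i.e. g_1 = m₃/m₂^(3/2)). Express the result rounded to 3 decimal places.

x̄ = (3 + 3 + 7 + 1 + 2) / 5 = 3.2000
deviations (xᵢ − x̄): -0.2000, -0.2000, 3.8000, -2.2000, -1.2000
Σ(xᵢ − x̄)² = 20.8000 ⇒ m₂ = 20.8000/5 = 4.16000
Σ(xᵢ − x̄)³ = 42.4800 ⇒ m₃ = 42.4800/5 = 8.49600
m₂^(3/2) = 4.16000^(1.5) = 8.48477
g_1 = m₃ / m₂^(3/2) = 8.49600 / 8.48477 ≈ 1.001

1.001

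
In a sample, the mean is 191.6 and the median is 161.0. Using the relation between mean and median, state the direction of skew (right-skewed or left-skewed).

mean − median = 191.6 − 161.0 = 30.6
mean > median ⇒ the longer tail is on the right ⇒ right-skewed (positively skewed).

right-skewed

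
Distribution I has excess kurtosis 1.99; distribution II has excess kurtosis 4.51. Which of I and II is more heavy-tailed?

II

Higher excess kurtosis ⇒ heavier tails relative to the normal distribution.
1.99 vs 4.51: the larger is 4.51, so II has heavier tails.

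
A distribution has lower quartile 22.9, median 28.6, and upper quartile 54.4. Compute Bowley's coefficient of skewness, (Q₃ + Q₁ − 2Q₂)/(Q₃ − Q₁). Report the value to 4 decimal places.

0.6381

numerator: Q₃ + Q₁ − 2Q₂ = 54.4 + 22.9 − 2×28.6 = 20.1000
denominator: Q₃ − Q₁ = 54.4 − 22.9 = 31.5000
Bowley skewness = 20.1000 / 31.5000 ≈ 0.6381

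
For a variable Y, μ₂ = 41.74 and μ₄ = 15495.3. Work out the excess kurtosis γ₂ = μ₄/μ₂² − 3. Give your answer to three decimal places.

5.894

μ₂² = 41.74² = 1742.22760
μ₄/μ₂² = 15495.3 / 1742.22760 = 8.89396
γ₂ = 8.89396 − 3 ≈ 5.894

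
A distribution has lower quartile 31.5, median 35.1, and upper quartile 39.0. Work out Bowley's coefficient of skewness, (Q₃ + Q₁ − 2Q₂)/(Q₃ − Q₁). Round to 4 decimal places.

0.0400

numerator: Q₃ + Q₁ − 2Q₂ = 39.0 + 31.5 − 2×35.1 = 0.3000
denominator: Q₃ − Q₁ = 39.0 − 31.5 = 7.5000
Bowley skewness = 0.3000 / 7.5000 ≈ 0.0400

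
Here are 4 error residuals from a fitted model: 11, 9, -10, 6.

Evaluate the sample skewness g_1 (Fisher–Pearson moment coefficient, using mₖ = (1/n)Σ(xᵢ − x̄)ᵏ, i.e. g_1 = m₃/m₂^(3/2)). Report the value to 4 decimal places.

x̄ = (11 + 9 - 10 + 6) / 4 = 4.0000
deviations (xᵢ − x̄): 7.0000, 5.0000, -14.0000, 2.0000
Σ(xᵢ − x̄)² = 274.0000 ⇒ m₂ = 274.0000/4 = 68.50000
Σ(xᵢ − x̄)³ = -2268.0000 ⇒ m₃ = -2268.0000/4 = -567.00000
m₂^(3/2) = 68.50000^(1.5) = 566.93838
g_1 = m₃ / m₂^(3/2) = -567.00000 / 566.93838 ≈ -1.0001

-1.0001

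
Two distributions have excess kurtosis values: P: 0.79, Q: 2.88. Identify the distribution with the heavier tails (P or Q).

Q

Higher excess kurtosis ⇒ heavier tails relative to the normal distribution.
0.79 vs 2.88: the larger is 2.88, so Q has heavier tails.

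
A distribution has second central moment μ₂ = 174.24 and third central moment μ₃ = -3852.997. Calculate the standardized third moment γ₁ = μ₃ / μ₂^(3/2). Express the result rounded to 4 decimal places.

σ = √μ₂ = √174.24 = 13.20000
σ³ = μ₂^(3/2) = 2299.96800
γ₁ = μ₃/σ³ = -3852.997 / 2299.96800 ≈ -1.6752

-1.6752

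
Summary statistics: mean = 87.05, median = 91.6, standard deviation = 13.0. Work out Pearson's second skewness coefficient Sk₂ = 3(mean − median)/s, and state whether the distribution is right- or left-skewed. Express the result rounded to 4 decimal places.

-1.0500, left-skewed

Sk₂ = 3(87.05 − 91.6) / 13.0 = 3 × -4.5500 / 13.0
    = -13.6500 / 13.0 ≈ -1.0500
Sk₂ < 0 ⇒ mean < median ⇒ left-skewed (negative skew).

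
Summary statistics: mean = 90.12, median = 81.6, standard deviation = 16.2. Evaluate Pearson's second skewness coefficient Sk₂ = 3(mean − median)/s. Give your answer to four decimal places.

Sk₂ = 3(90.12 − 81.6) / 16.2 = 3 × 8.5200 / 16.2
    = 25.5600 / 16.2 ≈ 1.5778

1.5778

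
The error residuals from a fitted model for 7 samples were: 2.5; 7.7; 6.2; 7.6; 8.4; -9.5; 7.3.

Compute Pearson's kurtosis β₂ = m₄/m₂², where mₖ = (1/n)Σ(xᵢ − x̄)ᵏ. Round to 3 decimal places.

x̄ = 4.3143
Σ(xᵢ − x̄)² = 245.5486 ⇒ m₂ = 35.07837
Σ(xᵢ − x̄)⁴ = 37047.3619 ⇒ m₄ = 5292.48028
m₂² = 1230.49186
β₂ = m₄/m₂² = 5292.48028 / 1230.49186 ≈ 4.301

4.301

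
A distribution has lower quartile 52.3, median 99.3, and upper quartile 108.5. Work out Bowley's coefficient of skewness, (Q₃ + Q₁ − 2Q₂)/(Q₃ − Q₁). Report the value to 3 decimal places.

numerator: Q₃ + Q₁ − 2Q₂ = 108.5 + 52.3 − 2×99.3 = -37.8000
denominator: Q₃ − Q₁ = 108.5 − 52.3 = 56.2000
Bowley skewness = -37.8000 / 56.2000 ≈ -0.673

-0.673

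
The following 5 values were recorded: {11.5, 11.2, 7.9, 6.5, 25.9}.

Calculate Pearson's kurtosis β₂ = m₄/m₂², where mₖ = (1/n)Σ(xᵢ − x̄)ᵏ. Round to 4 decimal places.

2.8946

x̄ = 12.6000
Σ(xᵢ − x̄)² = 239.3600 ⇒ m₂ = 47.87200
Σ(xᵢ − x̄)⁴ = 33167.9300 ⇒ m₄ = 6633.58600
m₂² = 2291.72838
β₂ = m₄/m₂² = 6633.58600 / 2291.72838 ≈ 2.8946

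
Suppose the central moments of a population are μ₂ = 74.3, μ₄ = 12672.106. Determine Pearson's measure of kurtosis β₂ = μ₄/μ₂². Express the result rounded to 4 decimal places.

μ₂² = 74.3² = 5520.49000
μ₄/μ₂² = 12672.106 / 5520.49000 = 2.29547
β₂ ≈ 2.2955

2.2955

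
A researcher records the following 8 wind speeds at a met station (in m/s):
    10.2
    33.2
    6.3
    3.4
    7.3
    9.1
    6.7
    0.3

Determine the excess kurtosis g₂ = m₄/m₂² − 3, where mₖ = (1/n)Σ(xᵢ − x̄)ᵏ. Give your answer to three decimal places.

x̄ = 9.5625
Σ(xᵢ − x̄)² = 707.0788 ⇒ m₂ = 88.38484
Σ(xᵢ − x̄)⁴ = 321190.4331 ⇒ m₄ = 40148.80413
m₂² = 7811.88060
g₂ = m₄/m₂² − 3 = 5.13945 − 3 ≈ 2.139

2.139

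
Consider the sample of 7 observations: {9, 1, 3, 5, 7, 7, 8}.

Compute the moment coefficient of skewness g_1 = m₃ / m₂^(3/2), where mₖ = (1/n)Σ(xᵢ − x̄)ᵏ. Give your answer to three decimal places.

-0.559

x̄ = (9 + 1 + 3 + 5 + 7 + 7 + 8) / 7 = 5.7143
deviations (xᵢ − x̄): 3.2857, -4.7143, -2.7143, -0.7143, 1.2857, 1.2857, 2.2857
Σ(xᵢ − x̄)² = 49.4286 ⇒ m₂ = 49.4286/7 = 7.06122
Σ(xᵢ − x̄)³ = -73.4694 ⇒ m₃ = -73.4694/7 = -10.49563
m₂^(3/2) = 7.06122^(1.5) = 18.76377
g_1 = m₃ / m₂^(3/2) = -10.49563 / 18.76377 ≈ -0.559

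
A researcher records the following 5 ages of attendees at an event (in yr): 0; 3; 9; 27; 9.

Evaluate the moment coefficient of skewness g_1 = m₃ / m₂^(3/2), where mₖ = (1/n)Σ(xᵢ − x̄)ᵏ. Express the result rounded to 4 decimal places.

x̄ = (0 + 3 + 9 + 27 + 9) / 5 = 9.6000
deviations (xᵢ − x̄): -9.6000, -6.6000, -0.6000, 17.4000, -0.6000
Σ(xᵢ − x̄)² = 439.2000 ⇒ m₂ = 439.2000/5 = 87.84000
Σ(xᵢ − x̄)³ = 4095.3600 ⇒ m₃ = 4095.3600/5 = 819.07200
m₂^(3/2) = 87.84000^(1.5) = 823.26280
g_1 = m₃ / m₂^(3/2) = 819.07200 / 823.26280 ≈ 0.9949

0.9949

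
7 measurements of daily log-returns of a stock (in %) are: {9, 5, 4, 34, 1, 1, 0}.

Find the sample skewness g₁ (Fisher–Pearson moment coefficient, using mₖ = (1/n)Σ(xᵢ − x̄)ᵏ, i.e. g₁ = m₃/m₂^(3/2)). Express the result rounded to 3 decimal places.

1.776

x̄ = (9 + 5 + 4 + 34 + 1 + 1 + 0) / 7 = 7.7143
deviations (xᵢ − x̄): 1.2857, -2.7143, -3.7143, 26.2857, -6.7143, -6.7143, -7.7143
Σ(xᵢ − x̄)² = 863.4286 ⇒ m₂ = 863.4286/7 = 123.34694
Σ(xᵢ − x̄)³ = 17028.2449 ⇒ m₃ = 17028.2449/7 = 2432.60641
m₂^(3/2) = 123.34694^(1.5) = 1369.91166
g₁ = m₃ / m₂^(3/2) = 2432.60641 / 1369.91166 ≈ 1.776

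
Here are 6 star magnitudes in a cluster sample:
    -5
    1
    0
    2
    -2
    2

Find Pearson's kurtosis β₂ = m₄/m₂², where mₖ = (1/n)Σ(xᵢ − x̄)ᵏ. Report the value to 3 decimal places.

2.344

x̄ = -0.3333
Σ(xᵢ − x̄)² = 37.3333 ⇒ m₂ = 6.22222
Σ(xᵢ − x̄)⁴ = 544.4444 ⇒ m₄ = 90.74074
m₂² = 38.71605
β₂ = m₄/m₂² = 90.74074 / 38.71605 ≈ 2.344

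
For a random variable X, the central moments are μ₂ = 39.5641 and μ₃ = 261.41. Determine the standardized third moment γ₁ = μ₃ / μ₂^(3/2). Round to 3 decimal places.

σ = √μ₂ = √39.5641 = 6.29000
σ³ = μ₂^(3/2) = 248.85819
γ₁ = μ₃/σ³ = 261.41 / 248.85819 ≈ 1.050

1.050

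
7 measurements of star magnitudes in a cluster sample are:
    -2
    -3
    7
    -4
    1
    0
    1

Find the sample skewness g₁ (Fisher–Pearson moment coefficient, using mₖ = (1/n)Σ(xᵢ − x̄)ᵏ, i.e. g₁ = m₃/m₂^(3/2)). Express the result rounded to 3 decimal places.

0.910

x̄ = (-2 - 3 + 7 - 4 + 1 + 0 + 1) / 7 = 0.0000
deviations (xᵢ − x̄): -2.0000, -3.0000, 7.0000, -4.0000, 1.0000, 0.0000, 1.0000
Σ(xᵢ − x̄)² = 80.0000 ⇒ m₂ = 80.0000/7 = 11.42857
Σ(xᵢ − x̄)³ = 246.0000 ⇒ m₃ = 246.0000/7 = 35.14286
m₂^(3/2) = 11.42857^(1.5) = 38.63562
g₁ = m₃ / m₂^(3/2) = 35.14286 / 38.63562 ≈ 0.910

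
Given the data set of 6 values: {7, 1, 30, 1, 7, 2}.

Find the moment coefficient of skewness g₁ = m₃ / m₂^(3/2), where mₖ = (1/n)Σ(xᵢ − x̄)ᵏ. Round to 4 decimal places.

x̄ = (7 + 1 + 30 + 1 + 7 + 2) / 6 = 8.0000
deviations (xᵢ − x̄): -1.0000, -7.0000, 22.0000, -7.0000, -1.0000, -6.0000
Σ(xᵢ − x̄)² = 620.0000 ⇒ m₂ = 620.0000/6 = 103.33333
Σ(xᵢ − x̄)³ = 9744.0000 ⇒ m₃ = 9744.0000/6 = 1624.00000
m₂^(3/2) = 103.33333^(1.5) = 1050.41438
g₁ = m₃ / m₂^(3/2) = 1624.00000 / 1050.41438 ≈ 1.5461

1.5461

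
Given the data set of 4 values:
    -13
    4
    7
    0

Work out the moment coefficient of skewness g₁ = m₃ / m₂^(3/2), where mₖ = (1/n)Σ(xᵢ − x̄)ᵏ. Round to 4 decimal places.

-0.8098

x̄ = (-13 + 4 + 7 + 0) / 4 = -0.5000
deviations (xᵢ − x̄): -12.5000, 4.5000, 7.5000, 0.5000
Σ(xᵢ − x̄)² = 233.0000 ⇒ m₂ = 233.0000/4 = 58.25000
Σ(xᵢ − x̄)³ = -1440.0000 ⇒ m₃ = -1440.0000/4 = -360.00000
m₂^(3/2) = 58.25000^(1.5) = 444.57383
g₁ = m₃ / m₂^(3/2) = -360.00000 / 444.57383 ≈ -0.8098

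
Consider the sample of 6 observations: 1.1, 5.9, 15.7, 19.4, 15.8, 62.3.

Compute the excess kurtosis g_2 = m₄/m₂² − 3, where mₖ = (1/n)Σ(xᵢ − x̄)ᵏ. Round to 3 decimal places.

x̄ = 20.0333
Σ(xᵢ − x̄)² = 2381.7933 ⇒ m₂ = 396.96556
Σ(xᵢ − x̄)⁴ = 3360555.0068 ⇒ m₄ = 560092.50113
m₂² = 157581.65230
g_2 = m₄/m₂² − 3 = 3.55430 − 3 ≈ 0.554

0.554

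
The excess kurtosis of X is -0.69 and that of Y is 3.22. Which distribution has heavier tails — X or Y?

Y

Higher excess kurtosis ⇒ heavier tails relative to the normal distribution.
-0.69 vs 3.22: the larger is 3.22, so Y has heavier tails. (Y is leptokurtic — heavier-than-normal tails; the other is platykurtic.)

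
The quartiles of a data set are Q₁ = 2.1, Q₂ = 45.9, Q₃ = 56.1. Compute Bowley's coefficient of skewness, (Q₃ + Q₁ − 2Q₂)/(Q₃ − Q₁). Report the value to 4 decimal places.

numerator: Q₃ + Q₁ − 2Q₂ = 56.1 + 2.1 − 2×45.9 = -33.6000
denominator: Q₃ − Q₁ = 56.1 − 2.1 = 54.0000
Bowley skewness = -33.6000 / 54.0000 ≈ -0.6222

-0.6222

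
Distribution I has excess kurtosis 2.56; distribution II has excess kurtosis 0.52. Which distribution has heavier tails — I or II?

Higher excess kurtosis ⇒ heavier tails relative to the normal distribution.
2.56 vs 0.52: the larger is 2.56, so I has heavier tails.

I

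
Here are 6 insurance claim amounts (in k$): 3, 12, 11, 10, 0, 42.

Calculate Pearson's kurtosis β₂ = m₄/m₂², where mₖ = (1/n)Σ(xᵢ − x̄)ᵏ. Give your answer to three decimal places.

x̄ = 13.0000
Σ(xᵢ − x̄)² = 1124.0000 ⇒ m₂ = 187.33333
Σ(xᵢ − x̄)⁴ = 745940.0000 ⇒ m₄ = 124323.33333
m₂² = 35093.77778
β₂ = m₄/m₂² = 124323.33333 / 35093.77778 ≈ 3.543

3.543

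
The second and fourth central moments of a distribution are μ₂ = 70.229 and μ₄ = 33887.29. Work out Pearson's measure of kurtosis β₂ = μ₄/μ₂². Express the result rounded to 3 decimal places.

μ₂² = 70.229² = 4932.11244
μ₄/μ₂² = 33887.29 / 4932.11244 = 6.87075
β₂ ≈ 6.871

6.871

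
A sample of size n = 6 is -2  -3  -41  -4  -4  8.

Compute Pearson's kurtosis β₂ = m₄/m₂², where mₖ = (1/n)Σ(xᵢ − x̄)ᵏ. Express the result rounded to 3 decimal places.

3.766

x̄ = -7.6667
Σ(xᵢ − x̄)² = 1437.3333 ⇒ m₂ = 239.55556
Σ(xᵢ − x̄)⁴ = 1296677.7778 ⇒ m₄ = 216112.96296
m₂² = 57386.86420
β₂ = m₄/m₂² = 216112.96296 / 57386.86420 ≈ 3.766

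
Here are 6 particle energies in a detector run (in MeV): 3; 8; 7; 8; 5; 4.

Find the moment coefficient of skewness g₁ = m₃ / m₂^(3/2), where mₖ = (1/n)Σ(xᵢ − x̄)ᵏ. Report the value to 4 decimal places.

x̄ = (3 + 8 + 7 + 8 + 5 + 4) / 6 = 5.8333
deviations (xᵢ − x̄): -2.8333, 2.1667, 1.1667, 2.1667, -0.8333, -1.8333
Σ(xᵢ − x̄)² = 22.8333 ⇒ m₂ = 22.8333/6 = 3.80556
Σ(xᵢ − x̄)³ = -7.5556 ⇒ m₃ = -7.5556/6 = -1.25926
m₂^(3/2) = 3.80556^(1.5) = 7.42381
g₁ = m₃ / m₂^(3/2) = -1.25926 / 7.42381 ≈ -0.1696

-0.1696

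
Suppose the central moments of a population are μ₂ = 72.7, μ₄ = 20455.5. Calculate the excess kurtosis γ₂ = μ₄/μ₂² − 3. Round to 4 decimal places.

0.8703

μ₂² = 72.7² = 5285.29000
μ₄/μ₂² = 20455.5 / 5285.29000 = 3.87027
γ₂ = 3.87027 − 3 ≈ 0.8703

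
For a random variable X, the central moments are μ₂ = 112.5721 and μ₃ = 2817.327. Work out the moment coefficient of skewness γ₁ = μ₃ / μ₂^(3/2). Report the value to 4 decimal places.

σ = √μ₂ = √112.5721 = 10.61000
σ³ = μ₂^(3/2) = 1194.38998
γ₁ = μ₃/σ³ = 2817.327 / 1194.38998 ≈ 2.3588

2.3588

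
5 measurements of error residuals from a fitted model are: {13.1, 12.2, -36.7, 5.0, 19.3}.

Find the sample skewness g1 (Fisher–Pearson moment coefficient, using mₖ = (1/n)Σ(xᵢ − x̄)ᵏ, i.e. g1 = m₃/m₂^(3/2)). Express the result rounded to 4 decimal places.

-1.3153

x̄ = (13.1 + 12.2 - 36.7 + 5.0 + 19.3) / 5 = 2.5800
deviations (xᵢ − x̄): 10.5200, 9.6200, -39.2800, 2.4200, 16.7200
Σ(xᵢ − x̄)² = 2031.5480 ⇒ m₂ = 2031.5480/5 = 406.30960
Σ(xᵢ − x̄)³ = -53862.9161 ⇒ m₃ = -53862.9161/5 = -10772.58322
m₂^(3/2) = 406.30960^(1.5) = 8190.03251
g1 = m₃ / m₂^(3/2) = -10772.58322 / 8190.03251 ≈ -1.3153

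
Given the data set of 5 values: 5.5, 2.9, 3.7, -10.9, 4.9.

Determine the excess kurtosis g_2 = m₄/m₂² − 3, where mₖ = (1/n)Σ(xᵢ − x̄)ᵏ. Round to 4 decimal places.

x̄ = 1.2200
Σ(xᵢ − x̄)² = 187.7280 ⇒ m₂ = 37.54560
Σ(xᵢ − x̄)⁴ = 22142.7185 ⇒ m₄ = 4428.54370
m₂² = 1409.67208
g_2 = m₄/m₂² − 3 = 3.14154 − 3 ≈ 0.1415

0.1415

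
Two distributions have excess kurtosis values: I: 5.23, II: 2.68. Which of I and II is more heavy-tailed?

I

Higher excess kurtosis ⇒ heavier tails relative to the normal distribution.
5.23 vs 2.68: the larger is 5.23, so I has heavier tails.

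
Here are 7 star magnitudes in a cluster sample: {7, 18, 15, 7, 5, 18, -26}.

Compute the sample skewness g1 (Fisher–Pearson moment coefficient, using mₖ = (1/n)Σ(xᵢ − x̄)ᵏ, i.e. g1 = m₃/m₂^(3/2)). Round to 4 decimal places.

-1.5114

x̄ = (7 + 18 + 15 + 7 + 5 + 18 - 26) / 7 = 6.2857
deviations (xᵢ − x̄): 0.7143, 11.7143, 8.7143, 0.7143, -1.2857, 11.7143, -32.2857
Σ(xᵢ − x̄)² = 1395.4286 ⇒ m₂ = 1395.4286/7 = 199.34694
Σ(xᵢ − x̄)³ = -29778.2449 ⇒ m₃ = -29778.2449/7 = -4254.03499
m₂^(3/2) = 199.34694^(1.5) = 2814.58492
g1 = m₃ / m₂^(3/2) = -4254.03499 / 2814.58492 ≈ -1.5114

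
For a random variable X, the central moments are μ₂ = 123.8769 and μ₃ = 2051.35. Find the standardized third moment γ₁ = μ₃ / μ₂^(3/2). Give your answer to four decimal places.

σ = √μ₂ = √123.8769 = 11.13000
σ³ = μ₂^(3/2) = 1378.74990
γ₁ = μ₃/σ³ = 2051.35 / 1378.74990 ≈ 1.4878

1.4878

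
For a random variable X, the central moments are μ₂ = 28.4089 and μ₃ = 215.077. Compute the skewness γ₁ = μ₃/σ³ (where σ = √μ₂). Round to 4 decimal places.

1.4204

σ = √μ₂ = √28.4089 = 5.33000
σ³ = μ₂^(3/2) = 151.41944
γ₁ = μ₃/σ³ = 215.077 / 151.41944 ≈ 1.4204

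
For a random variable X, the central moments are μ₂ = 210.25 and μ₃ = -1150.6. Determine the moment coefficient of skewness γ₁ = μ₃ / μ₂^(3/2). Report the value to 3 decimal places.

-0.377

σ = √μ₂ = √210.25 = 14.50000
σ³ = μ₂^(3/2) = 3048.62500
γ₁ = μ₃/σ³ = -1150.6 / 3048.62500 ≈ -0.377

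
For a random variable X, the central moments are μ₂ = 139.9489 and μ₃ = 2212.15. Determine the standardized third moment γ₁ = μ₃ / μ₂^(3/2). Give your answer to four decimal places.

1.3362

σ = √μ₂ = √139.9489 = 11.83000
σ³ = μ₂^(3/2) = 1655.59549
γ₁ = μ₃/σ³ = 2212.15 / 1655.59549 ≈ 1.3362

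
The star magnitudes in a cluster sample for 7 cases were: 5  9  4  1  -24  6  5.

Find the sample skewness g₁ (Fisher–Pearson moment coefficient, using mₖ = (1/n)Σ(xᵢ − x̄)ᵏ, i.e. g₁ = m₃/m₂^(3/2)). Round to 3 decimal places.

x̄ = (5 + 9 + 4 + 1 - 24 + 6 + 5) / 7 = 0.8571
deviations (xᵢ − x̄): 4.1429, 8.1429, 3.1429, 0.1429, -24.8571, 5.1429, 4.1429
Σ(xᵢ − x̄)² = 754.8571 ⇒ m₂ = 754.8571/7 = 107.83673
Σ(xᵢ − x̄)³ = -14509.4694 ⇒ m₃ = -14509.4694/7 = -2072.78134
m₂^(3/2) = 107.83673^(1.5) = 1119.82483
g₁ = m₃ / m₂^(3/2) = -2072.78134 / 1119.82483 ≈ -1.851

-1.851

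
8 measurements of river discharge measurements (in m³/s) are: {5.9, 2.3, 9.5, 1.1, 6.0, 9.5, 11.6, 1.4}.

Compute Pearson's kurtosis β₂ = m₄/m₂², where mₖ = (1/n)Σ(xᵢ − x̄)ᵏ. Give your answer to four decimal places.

1.5204

x̄ = 5.9125
Σ(xᵢ − x̄)² = 114.6688 ⇒ m₂ = 14.33359
Σ(xᵢ − x̄)⁴ = 2498.9900 ⇒ m₄ = 312.37374
m₂² = 205.45191
β₂ = m₄/m₂² = 312.37374 / 205.45191 ≈ 1.5204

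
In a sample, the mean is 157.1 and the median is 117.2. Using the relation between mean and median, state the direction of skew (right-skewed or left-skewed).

right-skewed

mean − median = 157.1 − 117.2 = 39.9
mean > median ⇒ the longer tail is on the right ⇒ right-skewed (positively skewed).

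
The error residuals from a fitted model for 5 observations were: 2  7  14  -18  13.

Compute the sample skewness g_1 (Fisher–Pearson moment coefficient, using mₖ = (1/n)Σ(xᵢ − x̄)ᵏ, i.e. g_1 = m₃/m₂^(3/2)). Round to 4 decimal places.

-1.0261

x̄ = (2 + 7 + 14 - 18 + 13) / 5 = 3.6000
deviations (xᵢ − x̄): -1.6000, 3.4000, 10.4000, -21.6000, 9.4000
Σ(xᵢ − x̄)² = 677.2000 ⇒ m₂ = 677.2000/5 = 135.44000
Σ(xᵢ − x̄)³ = -8087.0400 ⇒ m₃ = -8087.0400/5 = -1617.40800
m₂^(3/2) = 135.44000^(1.5) = 1576.23301
g_1 = m₃ / m₂^(3/2) = -1617.40800 / 1576.23301 ≈ -1.0261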